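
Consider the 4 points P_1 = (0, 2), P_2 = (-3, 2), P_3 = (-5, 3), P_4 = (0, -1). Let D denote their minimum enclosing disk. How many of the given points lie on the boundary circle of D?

2

The minimum enclosing circle of a finite set is fixed by two of the points (as a diameter) or three (as a circumcircle).
The farthest pair is P_3–P_4 with squared distance 41. The circle on this segment as diameter has centre (-2.5, 1) and r² = 41/4 = 10.25.
Check P_1: distance² to centre = 7.25 ≤ 10.25, so it lies inside.
All remaining points lie in this disk, and no smaller disk contains both endpoints, so this is the minimum enclosing circle.
The points at distance exactly r from the centre are P_3, P_4 — 2 points.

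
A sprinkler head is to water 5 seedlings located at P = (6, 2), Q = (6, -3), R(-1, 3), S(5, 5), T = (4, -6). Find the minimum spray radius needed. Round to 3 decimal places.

A smallest enclosing disk is always determined by at most three of the input points on its boundary.
The minimum enclosing circle is determined by three boundary points: R, S, T.
Their circumcentre is (3.46875, -0.40625) with r² = 31.572265625.
The farthest remaining point Q is at distance² 13.134765625 ≤ 31.572265625.
r = √(31.572265625) ≈ 5.619.

5.619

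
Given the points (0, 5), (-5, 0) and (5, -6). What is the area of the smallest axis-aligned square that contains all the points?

The bounding box has width 10 and height 11.
An axis-aligned square enclosing the set must have side ≥ max(width, height).
So the minimum side is max(10, 11) = 11.
Area = 11² = 121.

121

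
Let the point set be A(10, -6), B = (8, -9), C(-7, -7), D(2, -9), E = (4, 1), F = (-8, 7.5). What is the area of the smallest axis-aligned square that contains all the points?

The bounding box has width 18 and height 16.5.
An axis-aligned square enclosing the set must have side ≥ max(width, height).
So the minimum side is max(18, 16.5) = 18.
Area = 18² = 324.

324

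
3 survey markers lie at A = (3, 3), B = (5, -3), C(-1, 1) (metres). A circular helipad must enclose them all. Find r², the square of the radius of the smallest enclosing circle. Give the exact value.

650/49

Side lengths²: AB² = 40, AC² = 20, BC² = 52.
Since BC² = 52 < 40 + 20 = 60, the triangle is acute, so the smallest enclosing circle is the circumcircle.
Circumcentre = (16/7, -4/7), r² = 650/49.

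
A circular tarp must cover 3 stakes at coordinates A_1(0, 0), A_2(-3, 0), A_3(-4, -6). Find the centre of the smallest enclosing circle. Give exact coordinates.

(-2, -3)

Side lengths²: A_1A_2² = 9, A_1A_3² = 52, A_2A_3² = 37.
Since A_1A_3² = 52 ≥ 37 + 9 = 46, the angle opposite A_1A_3 is not acute, so the smallest enclosing circle has A_1A_3 as diameter.
Centre = midpoint of A_1A_3 = (-2, -3), r² = 52/4 = 13.
Centre = (-2, -3).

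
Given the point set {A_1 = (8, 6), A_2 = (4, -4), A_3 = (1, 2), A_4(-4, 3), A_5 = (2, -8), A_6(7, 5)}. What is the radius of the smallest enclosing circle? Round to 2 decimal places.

The minimum enclosing circle of a finite set is fixed by two of the points (as a diameter) or three (as a circumcircle).
The minimum enclosing circle is determined by three boundary points: A_1, A_4, A_5.
Their circumcentre is (3.18, -0.22) with r² = 61.9208.
The farthest remaining point A_6 is at distance² 41.8408 ≤ 61.9208.
r = √(61.9208) ≈ 7.87.

7.87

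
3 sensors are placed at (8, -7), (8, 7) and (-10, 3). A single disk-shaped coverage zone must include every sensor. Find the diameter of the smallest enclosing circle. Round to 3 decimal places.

Call the three points A, B, C in the order given.
Side lengths²: AB² = 196, AC² = 424, BC² = 340.
Since AC² = 424 < 340 + 196 = 536, the triangle is acute, so the smallest enclosing circle is the circumcircle.
Circumcentre = (1/9, 0), r² = 9010/81.
Diameter = 2r = 2√(9010/81) ≈ 21.094.

21.094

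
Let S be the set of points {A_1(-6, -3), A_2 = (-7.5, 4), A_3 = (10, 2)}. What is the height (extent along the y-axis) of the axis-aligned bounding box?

7

max y = 4, min y = -3, so height = 7.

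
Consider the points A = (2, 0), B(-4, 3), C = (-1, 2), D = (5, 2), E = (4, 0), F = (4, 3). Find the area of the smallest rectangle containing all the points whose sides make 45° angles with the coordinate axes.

In coordinates u = x + y, v = x − y the rectangle is axis-aligned; the map (x,y)→(u,v) scales areas by 2.
u-values: 2, -1, 1, 7, 4, 7; range = 7 − (-1) = 8.
v-values: 2, -7, -3, 3, 4, 1; range = 4 − (-7) = 11.
Area = (8 × 11) / 2 = 44.

44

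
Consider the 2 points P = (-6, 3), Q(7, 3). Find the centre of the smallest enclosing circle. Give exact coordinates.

The smallest circle enclosing two points has them as diameter endpoints.
Centre = midpoint = (0.5, 3); r² = |PQ|²/4 = 169/4 = 42.25.
Centre = (0.5, 3).

(0.5, 3)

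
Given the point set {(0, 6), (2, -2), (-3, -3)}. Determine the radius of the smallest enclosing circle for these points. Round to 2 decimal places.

4.75

Call the three points A, B, C in the order given.
Side lengths²: AB² = 68, AC² = 90, BC² = 26.
Since AC² = 90 < 68 + 26 = 94, the triangle is acute, so the smallest enclosing circle is the circumcircle.
Circumcentre = (-9/7, 10/7), r² = 1105/49.
r = √(1105/49) ≈ 4.75.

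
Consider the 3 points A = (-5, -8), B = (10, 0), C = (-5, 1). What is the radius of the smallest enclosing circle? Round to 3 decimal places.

8.519

Side lengths²: AB² = 289, AC² = 81, BC² = 226.
Since AB² = 289 < 226 + 81 = 307, the triangle is acute, so the smallest enclosing circle is the circumcircle.
Circumcentre = (67/30, -3.5), r² = 32657/450.
r = √(32657/450) ≈ 8.519.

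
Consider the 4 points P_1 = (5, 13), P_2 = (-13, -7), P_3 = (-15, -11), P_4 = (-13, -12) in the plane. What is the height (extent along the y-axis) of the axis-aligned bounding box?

max y = 13, min y = -12, so height = 25.

25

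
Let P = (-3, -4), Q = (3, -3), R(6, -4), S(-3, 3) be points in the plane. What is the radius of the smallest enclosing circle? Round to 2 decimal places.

By Welzl's lemma the MEC is supported by two points (diametrically opposite) or three points (on a circumcircle).
The farthest pair is R–S with squared distance 130. The circle on this segment as diameter has centre (1.5, -0.5) and r² = 130/4 = 32.5.
Check P: distance² to centre = 32.5 ≤ 32.5, so it lies inside.
All remaining points lie in this disk, and no smaller disk contains both endpoints, so this is the minimum enclosing circle.
r = √(32.5) ≈ 5.70.

5.70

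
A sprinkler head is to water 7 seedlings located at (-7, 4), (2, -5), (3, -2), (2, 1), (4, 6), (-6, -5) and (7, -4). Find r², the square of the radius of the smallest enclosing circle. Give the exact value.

65

A smallest enclosing disk is always determined by at most three of the input points on its boundary.
The farthest pair is (-7, 4)–(7, -4) with squared distance 260. The circle on this segment as diameter has centre (0, 0) and r² = 260/4 = 65.
Check (2, -5): distance² to centre = 29 ≤ 65, so it lies inside.
All remaining points lie in this disk, and no smaller disk contains both endpoints, so this is the minimum enclosing circle.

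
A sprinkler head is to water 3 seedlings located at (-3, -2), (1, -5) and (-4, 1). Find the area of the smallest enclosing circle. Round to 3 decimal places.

47.909

Call the three points A, B, C in the order given.
Side lengths²: AB² = 25, AC² = 10, BC² = 61.
Since BC² = 61 ≥ 25 + 10 = 35, the angle opposite BC is not acute, so the smallest enclosing circle has BC as diameter.
Centre = midpoint of BC = (-1.5, -2), r² = 61/4 = 15.25.
Area = π·r² = π·15.25 ≈ 47.909.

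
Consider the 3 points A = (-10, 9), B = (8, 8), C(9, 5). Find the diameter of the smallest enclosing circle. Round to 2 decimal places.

19.42

Side lengths²: AB² = 325, AC² = 377, BC² = 10.
Since AC² = 377 ≥ 325 + 10 = 335, the angle opposite AC is not acute, so the smallest enclosing circle has AC as diameter.
Centre = midpoint of AC = (-0.5, 7), r² = 377/4 = 94.25.
Diameter = 2r = 2√(94.25) ≈ 19.42.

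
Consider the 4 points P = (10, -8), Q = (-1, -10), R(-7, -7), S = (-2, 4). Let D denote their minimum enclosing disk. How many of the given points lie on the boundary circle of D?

3

By Welzl's lemma the MEC is supported by two points (diametrically opposite) or three points (on a circumcircle).
The minimum enclosing circle is determined by three boundary points: P, R, S.
Their circumcentre is (1.6875, -4.3125) with r² = 82.6953125.
The farthest remaining point Q is at distance² 39.5703125 ≤ 82.6953125.
The points at distance exactly r from the centre are P, R, S — 3 points.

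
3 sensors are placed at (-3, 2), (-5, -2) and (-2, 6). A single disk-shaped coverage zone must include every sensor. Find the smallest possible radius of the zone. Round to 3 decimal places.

Call the three points A, B, C in the order given.
Side lengths²: AB² = 20, AC² = 17, BC² = 73.
Since BC² = 73 ≥ 20 + 17 = 37, the angle opposite BC is not acute, so the smallest enclosing circle has BC as diameter.
Centre = midpoint of BC = (-3.5, 2), r² = 73/4 = 18.25.
r = √(18.25) ≈ 4.272.

4.272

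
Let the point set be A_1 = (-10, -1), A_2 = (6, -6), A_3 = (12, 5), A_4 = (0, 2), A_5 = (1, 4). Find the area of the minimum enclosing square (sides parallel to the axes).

The bounding box has width 22 and height 11.
An axis-aligned square enclosing the set must have side ≥ max(width, height).
So the minimum side is max(22, 11) = 22.
Area = 22² = 484.

484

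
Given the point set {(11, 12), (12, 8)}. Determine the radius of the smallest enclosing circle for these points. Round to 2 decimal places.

2.06

The smallest circle enclosing two points has them as diameter endpoints.
Centre = midpoint = (11.5, 10); r² = |(11, 12)−(12, 8)|²/4 = 17/4 = 4.25.
r = √(4.25) ≈ 2.06.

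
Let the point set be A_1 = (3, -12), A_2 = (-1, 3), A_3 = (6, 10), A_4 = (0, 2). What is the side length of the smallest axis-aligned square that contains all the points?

The bounding box has width 7 and height 22.
An axis-aligned square enclosing the set must have side ≥ max(width, height).
So the minimum side is max(7, 22) = 22.

22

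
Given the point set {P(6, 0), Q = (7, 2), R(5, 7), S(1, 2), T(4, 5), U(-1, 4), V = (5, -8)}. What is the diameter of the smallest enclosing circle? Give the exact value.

15

A smallest enclosing disk is always determined by at most three of the input points on its boundary.
The farthest pair is R–V with squared distance 225. The circle on this segment as diameter has centre (5, -0.5) and r² = 225/4 = 56.25.
Check P: distance² to centre = 1.25 ≤ 56.25, so it lies inside.
All remaining points lie in this disk, and no smaller disk contains both endpoints, so this is the minimum enclosing circle.
Diameter = 2r = 2√(56.25) = 15.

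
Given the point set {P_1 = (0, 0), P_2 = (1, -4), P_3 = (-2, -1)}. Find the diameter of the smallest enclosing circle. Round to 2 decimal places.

Side lengths²: P_1P_2² = 17, P_1P_3² = 5, P_2P_3² = 18.
Since P_2P_3² = 18 < 17 + 5 = 22, the triangle is acute, so the smallest enclosing circle is the circumcircle.
Circumcentre = (-1/6, -13/6), r² = 85/18.
Diameter = 2r = 2√(85/18) ≈ 4.35.

4.35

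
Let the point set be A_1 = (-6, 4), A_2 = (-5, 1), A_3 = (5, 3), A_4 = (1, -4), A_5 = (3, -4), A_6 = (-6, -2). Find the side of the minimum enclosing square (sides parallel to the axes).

The bounding box has width 11 and height 8.
An axis-aligned square enclosing the set must have side ≥ max(width, height).
So the minimum side is max(11, 8) = 11.

11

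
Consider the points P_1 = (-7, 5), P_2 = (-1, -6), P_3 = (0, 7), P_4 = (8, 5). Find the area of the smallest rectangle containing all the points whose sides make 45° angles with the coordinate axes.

In coordinates u = x + y, v = x − y the rectangle is axis-aligned; the map (x,y)→(u,v) scales areas by 2.
u-values: -2, -7, 7, 13; range = 13 − (-7) = 20.
v-values: -12, 5, -7, 3; range = 5 − (-12) = 17.
Area = (20 × 17) / 2 = 170.

170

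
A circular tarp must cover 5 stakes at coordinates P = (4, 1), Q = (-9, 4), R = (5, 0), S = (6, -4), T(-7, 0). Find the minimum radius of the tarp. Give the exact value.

The farthest pair is Q–S with squared distance 289. The circle on this segment as diameter has centre (-1.5, 0) and r² = 289/4 = 72.25.
Check P: distance² to centre = 31.25 ≤ 72.25, so it lies inside.
All remaining points lie in this disk, and no smaller disk contains both endpoints, so this is the minimum enclosing circle.
r = √(72.25) = 8.5.

8.5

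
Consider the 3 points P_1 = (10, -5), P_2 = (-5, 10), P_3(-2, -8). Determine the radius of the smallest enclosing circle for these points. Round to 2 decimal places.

Side lengths²: P_1P_2² = 450, P_1P_3² = 153, P_2P_3² = 333.
Since P_1P_2² = 450 < 333 + 153 = 486, the triangle is acute, so the smallest enclosing circle is the circumcircle.
Circumcentre = (1.9, 1.9), r² = 113.22.
r = √(113.22) ≈ 10.64.

10.64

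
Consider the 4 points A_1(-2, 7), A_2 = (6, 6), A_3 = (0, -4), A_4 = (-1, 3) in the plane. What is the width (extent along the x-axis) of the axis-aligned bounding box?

8

max x = 6, min x = -2, so width = 8.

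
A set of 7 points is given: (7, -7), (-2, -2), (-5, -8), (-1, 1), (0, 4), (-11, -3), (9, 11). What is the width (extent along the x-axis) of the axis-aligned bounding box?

20

max x = 9, min x = -11, so width = 20.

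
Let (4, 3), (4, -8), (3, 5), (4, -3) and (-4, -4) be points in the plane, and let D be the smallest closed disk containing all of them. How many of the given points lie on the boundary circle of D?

3

By Welzl's lemma the MEC is supported by two points (diametrically opposite) or three points (on a circumcircle).
The minimum enclosing circle is determined by three boundary points: (4, -8), (3, 5), (-4, -4).
Their circumcentre is (2.2, -1.6) with r² = 44.2.
The farthest remaining point (4, 3) is at distance² 24.4 ≤ 44.2.
The points at distance exactly r from the centre are (4, -8), (3, 5), (-4, -4) — 3 points.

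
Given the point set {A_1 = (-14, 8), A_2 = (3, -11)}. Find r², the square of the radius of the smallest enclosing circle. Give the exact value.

162.5

The smallest circle enclosing two points has them as diameter endpoints.
Centre = midpoint = (-5.5, -1.5); r² = |A_1A_2|²/4 = 650/4 = 162.5.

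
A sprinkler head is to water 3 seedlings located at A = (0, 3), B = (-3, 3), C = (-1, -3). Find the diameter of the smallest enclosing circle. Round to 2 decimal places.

Side lengths²: AB² = 9, AC² = 37, BC² = 40.
Since BC² = 40 < 37 + 9 = 46, the triangle is acute, so the smallest enclosing circle is the circumcircle.
Circumcentre = (-1.5, 1/6), r² = 185/18.
Diameter = 2r = 2√(185/18) ≈ 6.41.

6.41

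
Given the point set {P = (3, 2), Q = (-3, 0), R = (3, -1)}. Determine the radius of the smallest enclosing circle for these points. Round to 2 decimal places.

3.21

Side lengths²: PQ² = 40, PR² = 9, QR² = 37.
Since PQ² = 40 < 37 + 9 = 46, the triangle is acute, so the smallest enclosing circle is the circumcircle.
Circumcentre = (1/6, 0.5), r² = 185/18.
r = √(185/18) ≈ 3.21.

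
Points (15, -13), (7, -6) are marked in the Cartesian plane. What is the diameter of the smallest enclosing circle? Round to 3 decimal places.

The smallest circle enclosing two points has them as diameter endpoints.
Centre = midpoint = (11, -9.5); r² = |(15, -13)−(7, -6)|²/4 = 113/4 = 28.25.
Diameter = 2r = 2√(28.25) ≈ 10.630.

10.630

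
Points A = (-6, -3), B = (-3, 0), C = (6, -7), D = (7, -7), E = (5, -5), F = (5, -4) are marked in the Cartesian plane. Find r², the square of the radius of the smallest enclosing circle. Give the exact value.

The farthest pair is A–D with squared distance 185. The circle on this segment as diameter has centre (0.5, -5) and r² = 185/4 = 46.25.
Check B: distance² to centre = 37.25 ≤ 46.25, so it lies inside.
All remaining points lie in this disk, and no smaller disk contains both endpoints, so this is the minimum enclosing circle.

46.25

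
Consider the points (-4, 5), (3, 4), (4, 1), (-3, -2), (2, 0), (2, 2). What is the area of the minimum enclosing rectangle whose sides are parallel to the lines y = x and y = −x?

72

In coordinates u = x + y, v = x − y the rectangle is axis-aligned; the map (x,y)→(u,v) scales areas by 2.
u-values: 1, 7, 5, -5, 2, 4; range = 7 − (-5) = 12.
v-values: -9, -1, 3, -1, 2, 0; range = 3 − (-9) = 12.
Area = (12 × 12) / 2 = 72.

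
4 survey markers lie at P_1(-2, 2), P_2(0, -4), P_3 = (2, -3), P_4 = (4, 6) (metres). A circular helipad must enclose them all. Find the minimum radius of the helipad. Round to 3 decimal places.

5.385

The minimum enclosing circle of a finite set is fixed by two of the points (as a diameter) or three (as a circumcircle).
The farthest pair is P_2–P_4 with squared distance 116. The circle on this segment as diameter has centre (2, 1) and r² = 116/4 = 29.
Check P_1: distance² to centre = 17 ≤ 29, so it lies inside.
All remaining points lie in this disk, and no smaller disk contains both endpoints, so this is the minimum enclosing circle.
r = √29 ≈ 5.385.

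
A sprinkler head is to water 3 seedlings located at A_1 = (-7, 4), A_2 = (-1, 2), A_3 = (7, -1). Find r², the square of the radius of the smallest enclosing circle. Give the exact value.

Side lengths²: A_1A_2² = 40, A_1A_3² = 221, A_2A_3² = 73.
Since A_1A_3² = 221 ≥ 73 + 40 = 113, the angle opposite A_1A_3 is not acute, so the smallest enclosing circle has A_1A_3 as diameter.
Centre = midpoint of A_1A_3 = (0, 1.5), r² = 221/4 = 55.25.

55.25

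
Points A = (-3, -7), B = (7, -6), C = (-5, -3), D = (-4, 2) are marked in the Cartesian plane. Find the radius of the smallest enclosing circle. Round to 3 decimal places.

A smallest enclosing disk is always determined by at most three of the input points on its boundary.
The farthest pair is B–D with squared distance 185. The circle on this segment as diameter has centre (1.5, -2) and r² = 185/4 = 46.25.
Check A: distance² to centre = 45.25 ≤ 46.25, so it lies inside.
All remaining points lie in this disk, and no smaller disk contains both endpoints, so this is the minimum enclosing circle.
r = √(46.25) ≈ 6.801.

6.801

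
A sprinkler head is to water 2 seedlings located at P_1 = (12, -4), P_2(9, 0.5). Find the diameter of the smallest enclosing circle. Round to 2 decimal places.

5.41

The smallest circle enclosing two points has them as diameter endpoints.
Centre = midpoint = (10.5, -1.75); r² = |P_1P_2|²/4 = 29.25/4 = 7.3125.
Diameter = 2r = 2√(7.3125) ≈ 5.41.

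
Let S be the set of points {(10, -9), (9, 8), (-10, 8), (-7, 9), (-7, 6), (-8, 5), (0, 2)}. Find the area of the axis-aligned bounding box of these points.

x ranges over [-10, 10], width 20.
y ranges over [-9, 9], height 18.
Area = 20 × 18 = 360.

360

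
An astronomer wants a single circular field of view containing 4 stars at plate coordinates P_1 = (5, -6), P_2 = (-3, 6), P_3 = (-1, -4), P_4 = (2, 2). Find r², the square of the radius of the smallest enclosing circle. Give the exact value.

The minimum enclosing circle of a finite set is fixed by two of the points (as a diameter) or three (as a circumcircle).
The farthest pair is P_1–P_2 with squared distance 208. The circle on this segment as diameter has centre (1, 0) and r² = 208/4 = 52.
Check P_3: distance² to centre = 20 ≤ 52, so it lies inside.
All remaining points lie in this disk, and no smaller disk contains both endpoints, so this is the minimum enclosing circle.

52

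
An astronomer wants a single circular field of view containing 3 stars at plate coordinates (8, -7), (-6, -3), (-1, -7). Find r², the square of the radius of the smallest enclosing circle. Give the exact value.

Call the three points A, B, C in the order given.
Side lengths²: AB² = 212, AC² = 81, BC² = 41.
Since AB² = 212 ≥ 81 + 41 = 122, the angle opposite AB is not acute, so the smallest enclosing circle has AB as diameter.
Centre = midpoint of AB = (1, -5), r² = 212/4 = 53.

53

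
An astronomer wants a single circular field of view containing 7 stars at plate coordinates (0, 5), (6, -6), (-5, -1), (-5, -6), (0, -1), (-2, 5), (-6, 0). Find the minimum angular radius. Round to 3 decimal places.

7.049

The minimum enclosing circle of a finite set is fixed by two of the points (as a diameter) or three (as a circumcircle).
The minimum enclosing circle is determined by three boundary points: (6, -6), (-5, -6), (-2, 5).
Their circumcentre is (0.5, -35/22) with r² = 12025/242.
The farthest remaining point (-6, 0) is at distance² 10837/242 ≤ 12025/242.
r = √(12025/242) ≈ 7.049.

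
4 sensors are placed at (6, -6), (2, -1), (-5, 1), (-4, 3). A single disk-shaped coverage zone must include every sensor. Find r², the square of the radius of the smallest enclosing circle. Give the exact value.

The minimum enclosing circle of a finite set is fixed by two of the points (as a diameter) or three (as a circumcircle).
The farthest pair is (6, -6)–(-4, 3) with squared distance 181. The circle on this segment as diameter has centre (1, -1.5) and r² = 181/4 = 45.25.
Check (2, -1): distance² to centre = 1.25 ≤ 45.25, so it lies inside.
All remaining points lie in this disk, and no smaller disk contains both endpoints, so this is the minimum enclosing circle.

45.25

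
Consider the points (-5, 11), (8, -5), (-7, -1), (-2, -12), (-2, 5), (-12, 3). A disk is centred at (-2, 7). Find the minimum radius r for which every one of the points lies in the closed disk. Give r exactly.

The required radius is the distance from (-2, 7) to the farthest point.
Squared distances: 25, 244, 89, 361, 4, 116.
Maximum is 361, attained at (-2, -12).
r = √361 = 19.

19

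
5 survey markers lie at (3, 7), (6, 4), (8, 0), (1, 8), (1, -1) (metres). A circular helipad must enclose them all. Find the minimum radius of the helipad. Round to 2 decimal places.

5.37

A smallest enclosing disk is always determined by at most three of the input points on its boundary.
The minimum enclosing circle is determined by three boundary points: (8, 0), (1, 8), (1, -1).
Their circumcentre is (55/14, 3.5) with r² = 2825/98.
The farthest remaining point (3, 7) is at distance² 1285/98 ≤ 2825/98.
r = √(2825/98) ≈ 5.37.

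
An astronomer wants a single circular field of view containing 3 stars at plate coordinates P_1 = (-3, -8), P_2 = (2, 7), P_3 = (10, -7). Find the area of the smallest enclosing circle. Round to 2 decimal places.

Side lengths²: P_1P_2² = 250, P_1P_3² = 170, P_2P_3² = 260.
Since P_2P_3² = 260 < 250 + 170 = 420, the triangle is acute, so the smallest enclosing circle is the circumcircle.
Circumcentre = (58/19, -32/19), r² = 27625/361.
Area = π·r² = π·27625/361 ≈ 240.41.

240.41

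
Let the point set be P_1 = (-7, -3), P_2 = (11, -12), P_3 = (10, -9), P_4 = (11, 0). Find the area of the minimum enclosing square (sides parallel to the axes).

324

The bounding box has width 18 and height 12.
An axis-aligned square enclosing the set must have side ≥ max(width, height).
So the minimum side is max(18, 12) = 18.
Area = 18² = 324.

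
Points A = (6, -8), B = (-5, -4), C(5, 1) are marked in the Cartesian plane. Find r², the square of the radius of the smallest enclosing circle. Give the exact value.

Side lengths²: AB² = 137, AC² = 82, BC² = 125.
Since AB² = 137 < 125 + 82 = 207, the triangle is acute, so the smallest enclosing circle is the circumcircle.
Circumcentre = (47/38, -151/38), r² = 28085/722.

28085/722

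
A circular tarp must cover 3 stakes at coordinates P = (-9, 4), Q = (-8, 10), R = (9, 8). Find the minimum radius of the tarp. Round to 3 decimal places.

9.220

Side lengths²: PQ² = 37, PR² = 340, QR² = 293.
Since PR² = 340 ≥ 293 + 37 = 330, the angle opposite PR is not acute, so the smallest enclosing circle has PR as diameter.
Centre = midpoint of PR = (0, 6), r² = 340/4 = 85.
r = √85 ≈ 9.220.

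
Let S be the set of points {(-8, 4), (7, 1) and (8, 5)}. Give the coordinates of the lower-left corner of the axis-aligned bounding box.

x-range [-8, 8], y-range [1, 5].
The lower-left corner is (-8, 1).

(-8, 1)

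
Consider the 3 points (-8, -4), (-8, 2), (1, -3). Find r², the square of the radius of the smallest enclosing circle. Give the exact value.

Call the three points A, B, C in the order given.
Side lengths²: AB² = 36, AC² = 82, BC² = 106.
Since BC² = 106 < 82 + 36 = 118, the triangle is acute, so the smallest enclosing circle is the circumcircle.
Circumcentre = (-34/9, -1), r² = 2173/81.

2173/81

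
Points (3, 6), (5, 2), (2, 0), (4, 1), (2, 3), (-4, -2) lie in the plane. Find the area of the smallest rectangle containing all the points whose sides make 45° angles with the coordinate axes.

45

In coordinates u = x + y, v = x − y the rectangle is axis-aligned; the map (x,y)→(u,v) scales areas by 2.
u-values: 9, 7, 2, 5, 5, -6; range = 9 − (-6) = 15.
v-values: -3, 3, 2, 3, -1, -2; range = 3 − (-3) = 6.
Area = (15 × 6) / 2 = 45.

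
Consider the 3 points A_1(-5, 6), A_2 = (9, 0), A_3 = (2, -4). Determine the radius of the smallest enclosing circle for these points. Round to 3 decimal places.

7.616

Side lengths²: A_1A_2² = 232, A_1A_3² = 149, A_2A_3² = 65.
Since A_1A_2² = 232 ≥ 149 + 65 = 214, the angle opposite A_1A_2 is not acute, so the smallest enclosing circle has A_1A_2 as diameter.
Centre = midpoint of A_1A_2 = (2, 3), r² = 232/4 = 58.
r = √58 ≈ 7.616.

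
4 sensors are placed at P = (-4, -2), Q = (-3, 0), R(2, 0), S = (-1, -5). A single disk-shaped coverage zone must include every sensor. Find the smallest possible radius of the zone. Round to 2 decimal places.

By Welzl's lemma the MEC is supported by two points (diametrically opposite) or three points (on a circumcircle).
The minimum enclosing circle is determined by three boundary points: P, R, S.
Their circumcentre is (-0.75, -1.75) with r² = 10.625.
The farthest remaining point Q is at distance² 8.125 ≤ 10.625.
r = √(10.625) ≈ 3.26.

3.26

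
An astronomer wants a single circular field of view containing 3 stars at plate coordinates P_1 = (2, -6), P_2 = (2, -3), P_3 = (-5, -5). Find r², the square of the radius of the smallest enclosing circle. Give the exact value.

Side lengths²: P_1P_2² = 9, P_1P_3² = 50, P_2P_3² = 53.
Since P_2P_3² = 53 < 50 + 9 = 59, the triangle is acute, so the smallest enclosing circle is the circumcircle.
Circumcentre = (-19/14, -4.5), r² = 1325/98.

1325/98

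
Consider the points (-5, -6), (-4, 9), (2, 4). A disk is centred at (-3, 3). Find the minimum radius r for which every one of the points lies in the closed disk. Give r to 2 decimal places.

9.22

The required radius is the distance from (-3, 3) to the farthest point.
Squared distances: 85, 37, 26.
Maximum is 85, attained at (-5, -6).
r = √85 ≈ 9.22.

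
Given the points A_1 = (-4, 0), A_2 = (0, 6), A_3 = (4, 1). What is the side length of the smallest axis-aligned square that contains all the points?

8

The bounding box has width 8 and height 6.
An axis-aligned square enclosing the set must have side ≥ max(width, height).
So the minimum side is max(8, 6) = 8.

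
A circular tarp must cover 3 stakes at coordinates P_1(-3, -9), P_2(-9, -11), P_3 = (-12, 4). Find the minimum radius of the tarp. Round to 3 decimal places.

7.967

Side lengths²: P_1P_2² = 40, P_1P_3² = 250, P_2P_3² = 234.
Since P_1P_3² = 250 < 234 + 40 = 274, the triangle is acute, so the smallest enclosing circle is the circumcircle.
Circumcentre = (-8.3125, -3.0625), r² = 63.4765625.
r = √(63.4765625) ≈ 7.967.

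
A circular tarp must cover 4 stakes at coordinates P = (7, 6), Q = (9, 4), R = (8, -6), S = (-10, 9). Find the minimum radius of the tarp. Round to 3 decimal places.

11.715

By Welzl's lemma the MEC is supported by two points (diametrically opposite) or three points (on a circumcircle).
The farthest pair is R–S with squared distance 549. The circle on this segment as diameter has centre (-1, 1.5) and r² = 549/4 = 137.25.
Check P: distance² to centre = 84.25 ≤ 137.25, so it lies inside.
All remaining points lie in this disk, and no smaller disk contains both endpoints, so this is the minimum enclosing circle.
r = √(137.25) ≈ 11.715.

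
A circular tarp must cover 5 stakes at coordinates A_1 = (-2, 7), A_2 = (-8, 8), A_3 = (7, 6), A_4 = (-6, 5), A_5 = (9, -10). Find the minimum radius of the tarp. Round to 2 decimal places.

12.38

By Welzl's lemma the MEC is supported by two points (diametrically opposite) or three points (on a circumcircle).
The farthest pair is A_2–A_5 with squared distance 613. The circle on this segment as diameter has centre (0.5, -1) and r² = 613/4 = 153.25.
Check A_1: distance² to centre = 70.25 ≤ 153.25, so it lies inside.
All remaining points lie in this disk, and no smaller disk contains both endpoints, so this is the minimum enclosing circle.
r = √(153.25) ≈ 12.38.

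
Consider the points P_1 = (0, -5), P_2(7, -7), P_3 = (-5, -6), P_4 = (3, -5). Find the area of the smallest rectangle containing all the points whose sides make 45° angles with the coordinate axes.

In coordinates u = x + y, v = x − y the rectangle is axis-aligned; the map (x,y)→(u,v) scales areas by 2.
u-values: -5, 0, -11, -2; range = 0 − (-11) = 11.
v-values: 5, 14, 1, 8; range = 14 − 1 = 13.
Area = (11 × 13) / 2 = 71.5.

71.5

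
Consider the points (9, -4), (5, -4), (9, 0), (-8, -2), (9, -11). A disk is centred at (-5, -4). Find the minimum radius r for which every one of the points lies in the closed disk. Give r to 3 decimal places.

15.652

The required radius is the distance from (-5, -4) to the farthest point.
Squared distances: 196, 100, 212, 13, 245.
Maximum is 245, attained at (9, -11).
r = √245 ≈ 15.652.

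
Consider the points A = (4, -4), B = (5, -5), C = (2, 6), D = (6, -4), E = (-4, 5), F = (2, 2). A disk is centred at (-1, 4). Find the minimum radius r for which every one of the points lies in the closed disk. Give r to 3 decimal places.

10.817

The required radius is the distance from (-1, 4) to the farthest point.
Squared distances: 89, 117, 13, 113, 10, 13.
Maximum is 117, attained at B.
r = √117 ≈ 10.817.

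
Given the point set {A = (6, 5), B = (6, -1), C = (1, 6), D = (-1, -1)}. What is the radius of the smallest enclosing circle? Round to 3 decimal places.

4.610

The farthest pair is A–D with squared distance 85. The circle on this segment as diameter has centre (2.5, 2) and r² = 85/4 = 21.25.
Check B: distance² to centre = 21.25 ≤ 21.25, so it lies inside.
All remaining points lie in this disk, and no smaller disk contains both endpoints, so this is the minimum enclosing circle.
r = √(21.25) ≈ 4.610.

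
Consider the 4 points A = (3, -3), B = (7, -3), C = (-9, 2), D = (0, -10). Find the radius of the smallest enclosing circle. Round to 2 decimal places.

8.47

By Welzl's lemma the MEC is supported by two points (diametrically opposite) or three points (on a circumcircle).
The minimum enclosing circle is determined by three boundary points: B, C, D.
Their circumcentre is (-19/14, -23/14) with r² = 7025/98.
The farthest remaining point A is at distance² 2041/98 ≤ 7025/98.
r = √(7025/98) ≈ 8.47.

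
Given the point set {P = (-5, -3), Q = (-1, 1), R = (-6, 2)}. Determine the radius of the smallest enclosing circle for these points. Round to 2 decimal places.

3.06

Side lengths²: PQ² = 32, PR² = 26, QR² = 26.
Since PQ² = 32 < 26 + 26 = 52, the triangle is acute, so the smallest enclosing circle is the circumcircle.
Circumcentre = (-23/6, -1/6), r² = 169/18.
r = √(169/18) ≈ 3.06.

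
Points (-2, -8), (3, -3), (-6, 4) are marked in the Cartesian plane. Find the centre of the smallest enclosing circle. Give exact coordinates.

(-3.25, -1.75)

Call the three points A, B, C in the order given.
Side lengths²: AB² = 50, AC² = 160, BC² = 130.
Since AC² = 160 < 130 + 50 = 180, the triangle is acute, so the smallest enclosing circle is the circumcircle.
Circumcentre = (-3.25, -1.75), r² = 40.625.
Centre = (-3.25, -1.75).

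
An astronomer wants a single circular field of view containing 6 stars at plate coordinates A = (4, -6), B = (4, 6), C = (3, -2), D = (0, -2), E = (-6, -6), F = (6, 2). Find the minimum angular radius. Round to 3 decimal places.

A smallest enclosing disk is always determined by at most three of the input points on its boundary.
The farthest pair is B–E with squared distance 244. The circle on this segment as diameter has centre (-1, 0) and r² = 244/4 = 61.
Check A: distance² to centre = 61 ≤ 61, so it lies inside.
All remaining points lie in this disk, and no smaller disk contains both endpoints, so this is the minimum enclosing circle.
r = √61 ≈ 7.810.

7.810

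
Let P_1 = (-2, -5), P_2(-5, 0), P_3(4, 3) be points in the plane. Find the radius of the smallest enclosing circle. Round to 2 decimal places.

Side lengths²: P_1P_2² = 34, P_1P_3² = 100, P_2P_3² = 90.
Since P_1P_3² = 100 < 90 + 34 = 124, the triangle is acute, so the smallest enclosing circle is the circumcircle.
Circumcentre = (1/9, -1/3), r² = 2125/81.
r = √(2125/81) ≈ 5.12.

5.12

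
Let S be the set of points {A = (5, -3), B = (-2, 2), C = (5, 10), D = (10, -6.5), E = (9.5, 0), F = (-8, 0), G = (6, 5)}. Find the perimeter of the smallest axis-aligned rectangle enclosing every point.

Width = max x − min x = 10 − (-8) = 18.
Height = max y − min y = 10 − (-6.5) = 16.5.
Perimeter = 2(18 + 16.5) = 69.

69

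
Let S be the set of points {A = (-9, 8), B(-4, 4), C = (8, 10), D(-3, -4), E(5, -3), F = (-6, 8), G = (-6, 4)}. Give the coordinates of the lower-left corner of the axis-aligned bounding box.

(-9, -4)

x-range [-9, 8], y-range [-4, 10].
The lower-left corner is (-9, -4).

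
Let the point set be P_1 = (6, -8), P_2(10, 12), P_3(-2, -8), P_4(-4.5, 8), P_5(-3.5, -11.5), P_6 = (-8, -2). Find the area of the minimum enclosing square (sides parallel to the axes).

552.25

The bounding box has width 18 and height 23.5.
An axis-aligned square enclosing the set must have side ≥ max(width, height).
So the minimum side is max(18, 23.5) = 23.5.
Area = 23.5² = 552.25.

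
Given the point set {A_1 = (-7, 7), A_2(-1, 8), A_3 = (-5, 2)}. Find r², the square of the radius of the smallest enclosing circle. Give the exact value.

13.6220703125

Side lengths²: A_1A_2² = 37, A_1A_3² = 29, A_2A_3² = 52.
Since A_2A_3² = 52 < 37 + 29 = 66, the triangle is acute, so the smallest enclosing circle is the circumcircle.
Circumcentre = (-3.65625, 5.4375), r² = 13.6220703125.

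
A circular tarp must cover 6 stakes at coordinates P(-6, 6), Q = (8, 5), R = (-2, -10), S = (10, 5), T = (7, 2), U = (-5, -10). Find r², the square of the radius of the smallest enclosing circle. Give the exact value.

The minimum enclosing circle of a finite set is fixed by two of the points (as a diameter) or three (as a circumcircle).
The minimum enclosing circle is determined by three boundary points: P, S, U.
Their circumcentre is (53/34, -53/34) with r² = 66049/578.
The farthest remaining point Q is at distance² 48845/578 ≤ 66049/578.

66049/578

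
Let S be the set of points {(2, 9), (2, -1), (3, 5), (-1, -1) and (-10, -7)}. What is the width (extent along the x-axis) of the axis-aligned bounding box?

max x = 3, min x = -10, so width = 13.

13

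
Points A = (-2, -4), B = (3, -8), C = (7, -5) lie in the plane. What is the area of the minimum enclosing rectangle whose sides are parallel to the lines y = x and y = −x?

In coordinates u = x + y, v = x − y the rectangle is axis-aligned; the map (x,y)→(u,v) scales areas by 2.
u-values: -6, -5, 2; range = 2 − (-6) = 8.
v-values: 2, 11, 12; range = 12 − 2 = 10.
Area = (8 × 10) / 2 = 40.

40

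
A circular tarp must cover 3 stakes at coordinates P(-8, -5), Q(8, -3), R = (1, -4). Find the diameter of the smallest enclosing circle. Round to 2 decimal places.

Side lengths²: PQ² = 260, PR² = 82, QR² = 50.
Since PQ² = 260 ≥ 82 + 50 = 132, the angle opposite PQ is not acute, so the smallest enclosing circle has PQ as diameter.
Centre = midpoint of PQ = (0, -4), r² = 260/4 = 65.
Diameter = 2r = 2√65 ≈ 16.12.

16.12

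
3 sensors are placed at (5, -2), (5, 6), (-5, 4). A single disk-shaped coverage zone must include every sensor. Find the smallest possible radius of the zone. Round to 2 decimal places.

Call the three points A, B, C in the order given.
Side lengths²: AB² = 64, AC² = 136, BC² = 104.
Since AC² = 136 < 104 + 64 = 168, the triangle is acute, so the smallest enclosing circle is the circumcircle.
Circumcentre = (0.6, 2), r² = 35.36.
r = √(35.36) ≈ 5.95.

5.95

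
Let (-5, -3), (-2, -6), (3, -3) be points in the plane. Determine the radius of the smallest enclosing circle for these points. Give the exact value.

Call the three points A, B, C in the order given.
Side lengths²: AB² = 18, AC² = 64, BC² = 34.
Since AC² = 64 ≥ 34 + 18 = 52, the angle opposite AC is not acute, so the smallest enclosing circle has AC as diameter.
Centre = midpoint of AC = (-1, -3), r² = 64/4 = 16.
r = √16 = 4.

4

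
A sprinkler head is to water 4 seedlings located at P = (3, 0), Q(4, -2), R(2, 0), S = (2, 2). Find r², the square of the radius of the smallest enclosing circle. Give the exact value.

By Welzl's lemma the MEC is supported by two points (diametrically opposite) or three points (on a circumcircle).
The farthest pair is Q–S with squared distance 20. The circle on this segment as diameter has centre (3, 0) and r² = 20/4 = 5.
Check P: distance² to centre = 0 ≤ 5, so it lies inside.
All remaining points lie in this disk, and no smaller disk contains both endpoints, so this is the minimum enclosing circle.

5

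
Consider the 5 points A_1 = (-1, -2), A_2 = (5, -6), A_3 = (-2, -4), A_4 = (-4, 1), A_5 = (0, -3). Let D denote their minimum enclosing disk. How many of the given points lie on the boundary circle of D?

The minimum enclosing circle of a finite set is fixed by two of the points (as a diameter) or three (as a circumcircle).
The farthest pair is A_2–A_4 with squared distance 130. The circle on this segment as diameter has centre (0.5, -2.5) and r² = 130/4 = 32.5.
Check A_1: distance² to centre = 2.5 ≤ 32.5, so it lies inside.
All remaining points lie in this disk, and no smaller disk contains both endpoints, so this is the minimum enclosing circle.
The points at distance exactly r from the centre are A_2, A_4 — 2 points.

2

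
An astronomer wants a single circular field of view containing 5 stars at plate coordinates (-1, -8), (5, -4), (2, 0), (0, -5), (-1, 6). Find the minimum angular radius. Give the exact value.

7

By Welzl's lemma the MEC is supported by two points (diametrically opposite) or three points (on a circumcircle).
The farthest pair is (-1, -8)–(-1, 6) with squared distance 196. The circle on this segment as diameter has centre (-1, -1) and r² = 196/4 = 49.
Check (5, -4): distance² to centre = 45 ≤ 49, so it lies inside.
All remaining points lie in this disk, and no smaller disk contains both endpoints, so this is the minimum enclosing circle.
r = √49 = 7.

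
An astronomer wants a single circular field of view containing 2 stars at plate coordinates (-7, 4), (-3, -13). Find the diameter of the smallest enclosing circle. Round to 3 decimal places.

17.464

The smallest circle enclosing two points has them as diameter endpoints.
Centre = midpoint = (-5, -4.5); r² = |(-7, 4)−(-3, -13)|²/4 = 305/4 = 76.25.
Diameter = 2r = 2√(76.25) ≈ 17.464.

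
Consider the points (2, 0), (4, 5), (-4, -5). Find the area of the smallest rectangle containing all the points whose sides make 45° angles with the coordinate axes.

27

In coordinates u = x + y, v = x − y the rectangle is axis-aligned; the map (x,y)→(u,v) scales areas by 2.
u-values: 2, 9, -9; range = 9 − (-9) = 18.
v-values: 2, -1, 1; range = 2 − (-1) = 3.
Area = (18 × 3) / 2 = 27.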